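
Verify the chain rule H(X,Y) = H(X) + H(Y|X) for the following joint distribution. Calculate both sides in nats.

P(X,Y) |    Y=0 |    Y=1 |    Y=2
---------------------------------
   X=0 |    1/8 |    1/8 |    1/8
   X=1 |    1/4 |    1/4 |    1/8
H(X,Y) = 1.7329, H(X) = 0.6616, H(Y|X) = 1.0713 (all in nats)

Chain rule: H(X,Y) = H(X) + H(Y|X)

Left side — joint entropy directly:
H(X,Y) = -Σ p(x,y) log p(x,y) = 1.7329 nats

Right side — compute H(Y|X) from the conditional distributions:
P(X) = (3/8, 5/8), so H(X) = 0.6616 nats
H(Y|X) = Σ_x P(X=x) · H(Y|X=x):
  P(Y|X=0) = (1/3, 1/3, 1/3), H(Y|X=0) = 1.0986, weight P(X=0) = 3/8
  P(Y|X=1) = (2/5, 2/5, 1/5), H(Y|X=1) = 1.0549, weight P(X=1) = 5/8
H(Y|X) = 1.0713 nats

H(X) + H(Y|X) = 0.6616 + 1.0713 = 1.7329 nats

Both sides equal 1.7329 nats. ✓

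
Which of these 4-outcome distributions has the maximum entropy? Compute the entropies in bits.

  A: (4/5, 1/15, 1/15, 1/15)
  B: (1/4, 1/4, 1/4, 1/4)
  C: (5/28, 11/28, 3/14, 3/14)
B

For a discrete distribution over n outcomes, entropy is maximized by the uniform distribution.

Computing entropies:
H(A) = 1.0389 bits
H(B) = 2.0000 bits
H(C) = 1.9258 bits

The uniform distribution (where all probabilities equal 1/4) achieves the maximum entropy of log_2(4) = 2.0000 bits.

Distribution B has the highest entropy.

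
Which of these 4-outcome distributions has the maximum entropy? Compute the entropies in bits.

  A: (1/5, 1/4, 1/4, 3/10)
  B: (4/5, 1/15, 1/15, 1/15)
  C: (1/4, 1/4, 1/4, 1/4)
C

For a discrete distribution over n outcomes, entropy is maximized by the uniform distribution.

Computing entropies:
H(A) = 1.9855 bits
H(B) = 1.0389 bits
H(C) = 2.0000 bits

The uniform distribution (where all probabilities equal 1/4) achieves the maximum entropy of log_2(4) = 2.0000 bits.

Distribution C has the highest entropy.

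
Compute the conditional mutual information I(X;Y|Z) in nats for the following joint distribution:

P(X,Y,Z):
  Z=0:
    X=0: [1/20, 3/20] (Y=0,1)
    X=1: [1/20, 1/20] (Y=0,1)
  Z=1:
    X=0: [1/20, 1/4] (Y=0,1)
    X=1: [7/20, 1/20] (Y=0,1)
0.2013 nats

Conditional mutual information: I(X;Y|Z) = H(X|Z) + H(Y|Z) - H(X,Y|Z)

H(Z) = 0.6109
H(X,Z) = 1.2799 → H(X|Z) = 0.6690
H(Y,Z) = 1.2799 → H(Y|Z) = 0.6690
H(X,Y,Z) = 1.7475 → H(X,Y|Z) = 1.1366

I(X;Y|Z) = 0.6690 + 0.6690 - 1.1366 = 0.2013 nats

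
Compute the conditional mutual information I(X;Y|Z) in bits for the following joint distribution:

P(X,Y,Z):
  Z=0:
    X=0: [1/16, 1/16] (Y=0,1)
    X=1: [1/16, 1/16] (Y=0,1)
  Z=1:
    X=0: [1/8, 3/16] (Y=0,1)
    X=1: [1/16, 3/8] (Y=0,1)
0.0462 bits

Conditional mutual information: I(X;Y|Z) = H(X|Z) + H(Y|Z) - H(X,Y|Z)

H(Z) = 0.8113
H(X,Z) = 1.7962 → H(X|Z) = 0.9849
H(Y,Z) = 1.6697 → H(Y|Z) = 0.8585
H(X,Y,Z) = 2.6085 → H(X,Y|Z) = 1.7972

I(X;Y|Z) = 0.9849 + 0.8585 - 1.7972 = 0.0462 bits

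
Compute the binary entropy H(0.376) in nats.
0.6621 nats

The binary entropy function is:
H(p) = -p log(p) - (1-p) log(1-p)

H(0.376) = -0.376 × log_e(0.376) - 0.624 × log_e(0.624)
H(0.376) = 0.6621 nats

Note: Binary entropy is maximized at p=0.5 (H=1 bit) and minimized at p=0 or p=1 (H=0).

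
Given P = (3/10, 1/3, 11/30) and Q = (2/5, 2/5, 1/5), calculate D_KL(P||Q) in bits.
0.1084 bits

KL divergence: D_KL(P||Q) = Σ p(x) log(p(x)/q(x))

Computing term by term:
  x=0: 3/10 × log_2[(3/10)/(2/5)] = 3/10 × -0.4150 = -0.1245
  x=1: 1/3 × log_2[(1/3)/(2/5)] = 1/3 × -0.2630 = -0.0877
  x=2: 11/30 × log_2[(11/30)/(1/5)] = 11/30 × 0.8745 = 0.3206

D_KL(P||Q) = 0.1084 bits

Note: KL divergence is always non-negative and equals 0 iff P = Q.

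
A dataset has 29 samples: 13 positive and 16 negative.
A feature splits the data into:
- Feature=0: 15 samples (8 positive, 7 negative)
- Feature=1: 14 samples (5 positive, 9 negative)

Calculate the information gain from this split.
0.0228 bits

Information Gain = H(Y) - H(Y|Feature)

Before split:
P(positive) = 13/29 = 0.4483
H(Y) = 0.9923 bits

After split:
Feature=0: H = 0.9968 bits (weight = 15/29)
Feature=1: H = 0.9403 bits (weight = 14/29)
H(Y|Feature) = (15/29)×0.9968 + (14/29)×0.9403 = 0.9695 bits

Information Gain = 0.9923 - 0.9695 = 0.0228 bits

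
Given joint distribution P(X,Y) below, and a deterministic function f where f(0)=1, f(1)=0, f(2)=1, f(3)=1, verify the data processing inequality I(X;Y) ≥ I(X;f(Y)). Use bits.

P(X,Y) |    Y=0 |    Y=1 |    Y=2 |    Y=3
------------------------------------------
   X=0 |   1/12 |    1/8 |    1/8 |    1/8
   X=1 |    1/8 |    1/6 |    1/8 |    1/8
I(X;Y) = 0.0053, I(X;f(Y)) = 0.0011, inequality holds: 0.0053 ≥ 0.0011

Data Processing Inequality: For any Markov chain X → Y → Z, we have I(X;Y) ≥ I(X;Z).

Here Z = f(Y) is a deterministic function of Y, forming X → Y → Z.

Original I(X;Y) = 0.0053 bits

After applying f:
P(X,Z) where Z=f(Y):
- P(X,Z=0) = P(X,Y=1)
- P(X,Z=1) = P(X,Y=0) + P(X,Y=2) + P(X,Y=3)

I(X;Z) = I(X;f(Y)) = 0.0011 bits

Verification: 0.0053 ≥ 0.0011 ✓

Information cannot be created by processing; the function f can only lose information about X.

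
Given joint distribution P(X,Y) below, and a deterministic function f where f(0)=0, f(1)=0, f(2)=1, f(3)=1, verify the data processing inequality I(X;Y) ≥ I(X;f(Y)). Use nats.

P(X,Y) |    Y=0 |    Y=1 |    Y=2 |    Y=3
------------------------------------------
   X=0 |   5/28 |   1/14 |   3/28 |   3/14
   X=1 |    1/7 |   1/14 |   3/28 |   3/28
I(X;Y) = 0.0100, I(X;f(Y)) = 0.0019, inequality holds: 0.0100 ≥ 0.0019

Data Processing Inequality: For any Markov chain X → Y → Z, we have I(X;Y) ≥ I(X;Z).

Here Z = f(Y) is a deterministic function of Y, forming X → Y → Z.

Original I(X;Y) = 0.0100 nats

After applying f:
P(X,Z) where Z=f(Y):
- P(X,Z=0) = P(X,Y=0) + P(X,Y=1)
- P(X,Z=1) = P(X,Y=2) + P(X,Y=3)

I(X;Z) = I(X;f(Y)) = 0.0019 nats

Verification: 0.0100 ≥ 0.0019 ✓

Information cannot be created by processing; the function f can only lose information about X.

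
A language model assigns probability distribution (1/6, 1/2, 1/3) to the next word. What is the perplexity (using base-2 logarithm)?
2.7495

Perplexity is 2^H (or exp(H) for natural log).

First, H = -Σ p log p = 1.4591 bits
Perplexity = 2^1.4591 = 2.7495

Interpretation: The model's uncertainty is equivalent to choosing uniformly among 2.7 options.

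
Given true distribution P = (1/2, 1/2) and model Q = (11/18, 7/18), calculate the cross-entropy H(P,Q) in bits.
1.0365 bits

Cross-entropy: H(P,Q) = -Σ p(x) log q(x)

Alternatively: H(P,Q) = H(P) + D_KL(P||Q)
H(P) = 1.0000 bits
D_KL(P||Q) = 0.0365 bits

H(P,Q) = 1.0000 + 0.0365 = 1.0365 bits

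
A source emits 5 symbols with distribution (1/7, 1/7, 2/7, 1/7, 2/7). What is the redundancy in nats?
0.0596 nats

Redundancy measures how far a source is from maximum entropy:
R = H_max - H(X)

Maximum entropy for 5 symbols: H_max = log_e(5) = 1.6094 nats
Actual entropy: H(X) = 1.5498 nats
Redundancy: R = 1.6094 - 1.5498 = 0.0596 nats

This redundancy represents potential for compression: the source could be compressed by 0.0596 nats per symbol.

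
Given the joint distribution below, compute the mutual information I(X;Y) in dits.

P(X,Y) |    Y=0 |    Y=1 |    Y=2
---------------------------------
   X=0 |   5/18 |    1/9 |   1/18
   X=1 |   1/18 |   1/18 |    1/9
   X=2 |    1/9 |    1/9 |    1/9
0.0324 dits

Mutual information: I(X;Y) = H(X) + H(Y) - H(X,Y)

Marginals:
P(X) = (4/9, 2/9, 1/3), H(X) = 0.4607 dits
P(Y) = (4/9, 5/18, 5/18), H(Y) = 0.4656 dits

Joint entropy: H(X,Y) = 0.8939 dits

I(X;Y) = 0.4607 + 0.4656 - 0.8939 = 0.0324 dits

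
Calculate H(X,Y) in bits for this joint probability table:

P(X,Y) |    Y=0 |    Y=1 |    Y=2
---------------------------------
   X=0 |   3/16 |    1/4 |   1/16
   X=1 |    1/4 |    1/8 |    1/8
2.4528 bits

Joint entropy is H(X,Y) = -Σ_{x,y} p(x,y) log p(x,y).

Summing over all non-zero entries:
H(X,Y) = -[3/16·log_2(3/16) + 1/4·log_2(1/4) + 1/16·log_2(1/16) + 1/4·log_2(1/4) + 1/8·log_2(1/8) + 1/8·log_2(1/8)]
H(X,Y) = 2.4528 bits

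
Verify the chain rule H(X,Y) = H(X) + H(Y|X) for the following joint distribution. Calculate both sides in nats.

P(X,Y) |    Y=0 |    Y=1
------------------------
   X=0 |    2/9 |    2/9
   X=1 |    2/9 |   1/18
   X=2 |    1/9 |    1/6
H(X,Y) = 1.7061, H(X) = 1.0720, H(Y|X) = 0.6340 (all in nats)

Chain rule: H(X,Y) = H(X) + H(Y|X)

Left side — joint entropy directly:
H(X,Y) = -Σ p(x,y) log p(x,y) = 1.7061 nats

Right side — compute H(Y|X) from the conditional distributions:
P(X) = (4/9, 5/18, 5/18), so H(X) = 1.0720 nats
H(Y|X) = Σ_x P(X=x) · H(Y|X=x):
  P(Y|X=0) = (1/2, 1/2), H(Y|X=0) = 0.6931, weight P(X=0) = 4/9
  P(Y|X=1) = (4/5, 1/5), H(Y|X=1) = 0.5004, weight P(X=1) = 5/18
  P(Y|X=2) = (2/5, 3/5), H(Y|X=2) = 0.6730, weight P(X=2) = 5/18
H(Y|X) = 0.6340 nats

H(X) + H(Y|X) = 1.0720 + 0.6340 = 1.7061 nats

Both sides equal 1.7061 nats. ✓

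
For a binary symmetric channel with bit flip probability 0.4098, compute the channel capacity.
0.0236 bits

For a binary symmetric channel (BSC) with error probability p:
Capacity C = 1 - H(p) bits per symbol

where H(p) = -p log₂(p) - (1-p) log₂(1-p) is the binary entropy function.

H(0.4098) = 0.9764 bits
C = 1 - 0.9764 = 0.0236 bits per symbol

This means we can reliably transmit up to 0.0236 bits of information per channel use.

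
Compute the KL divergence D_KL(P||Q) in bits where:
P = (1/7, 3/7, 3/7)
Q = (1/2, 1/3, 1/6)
0.4812 bits

KL divergence: D_KL(P||Q) = Σ p(x) log(p(x)/q(x))

Computing term by term:
  x=0: 1/7 × log_2[(1/7)/(1/2)] = 1/7 × -1.8074 = -0.2582
  x=1: 3/7 × log_2[(3/7)/(1/3)] = 3/7 × 0.3626 = 0.1554
  x=2: 3/7 × log_2[(3/7)/(1/6)] = 3/7 × 1.3626 = 0.5840

D_KL(P||Q) = 0.4812 bits

Note: KL divergence is always non-negative and equals 0 iff P = Q.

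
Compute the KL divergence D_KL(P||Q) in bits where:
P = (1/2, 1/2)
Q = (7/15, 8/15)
0.0032 bits

KL divergence: D_KL(P||Q) = Σ p(x) log(p(x)/q(x))

Computing term by term:
  x=0: 1/2 × log_2[(1/2)/(7/15)] = 1/2 × 0.0995 = 0.0498
  x=1: 1/2 × log_2[(1/2)/(8/15)] = 1/2 × -0.0931 = -0.0466

D_KL(P||Q) = 0.0032 bits

Note: KL divergence is always non-negative and equals 0 iff P = Q.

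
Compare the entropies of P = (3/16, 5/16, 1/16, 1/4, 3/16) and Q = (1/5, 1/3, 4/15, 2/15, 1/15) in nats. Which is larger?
P

Computing entropies in nats:
H(P) = 1.5111
H(Q) = 1.4898

Distribution P has higher entropy.

Intuition: The distribution closer to uniform (more spread out) has higher entropy.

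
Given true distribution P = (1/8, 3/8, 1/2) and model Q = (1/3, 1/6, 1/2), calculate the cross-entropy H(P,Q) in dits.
0.5020 dits

Cross-entropy: H(P,Q) = -Σ p(x) log q(x)

Alternatively: H(P,Q) = H(P) + D_KL(P||Q)
H(P) = 0.4231 dits
D_KL(P||Q) = 0.0788 dits

H(P,Q) = 0.4231 + 0.0788 = 0.5020 dits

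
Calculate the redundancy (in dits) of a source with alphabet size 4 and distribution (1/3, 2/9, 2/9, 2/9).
0.0075 dits

Redundancy measures how far a source is from maximum entropy:
R = H_max - H(X)

Maximum entropy for 4 symbols: H_max = log_10(4) = 0.6021 dits
Actual entropy: H(X) = 0.5945 dits
Redundancy: R = 0.6021 - 0.5945 = 0.0075 dits

This redundancy represents potential for compression: the source could be compressed by 0.0075 dits per symbol.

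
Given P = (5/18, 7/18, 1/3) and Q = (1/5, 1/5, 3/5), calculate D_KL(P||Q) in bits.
0.2221 bits

KL divergence: D_KL(P||Q) = Σ p(x) log(p(x)/q(x))

Computing term by term:
  x=0: 5/18 × log_2[(5/18)/(1/5)] = 5/18 × 0.4739 = 0.1316
  x=1: 7/18 × log_2[(7/18)/(1/5)] = 7/18 × 0.9594 = 0.3731
  x=2: 1/3 × log_2[(1/3)/(3/5)] = 1/3 × -0.8480 = -0.2827

D_KL(P||Q) = 0.2221 bits

Note: KL divergence is always non-negative and equals 0 iff P = Q.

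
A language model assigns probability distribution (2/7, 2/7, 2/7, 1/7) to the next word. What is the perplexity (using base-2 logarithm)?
3.8643

Perplexity is 2^H (or exp(H) for natural log).

First, H = -Σ p log p = 1.9502 bits
Perplexity = 2^1.9502 = 3.8643

Interpretation: The model's uncertainty is equivalent to choosing uniformly among 3.9 options.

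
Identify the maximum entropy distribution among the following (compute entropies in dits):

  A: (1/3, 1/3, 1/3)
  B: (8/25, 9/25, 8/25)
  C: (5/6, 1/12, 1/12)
A

For a discrete distribution over n outcomes, entropy is maximized by the uniform distribution.

Computing entropies:
H(A) = 0.4771 dits
H(B) = 0.4764 dits
H(C) = 0.2458 dits

The uniform distribution (where all probabilities equal 1/3) achieves the maximum entropy of log_10(3) = 0.4771 dits.

Distribution A has the highest entropy.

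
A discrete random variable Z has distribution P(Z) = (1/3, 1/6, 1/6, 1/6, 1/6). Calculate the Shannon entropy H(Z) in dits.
0.6778 dits

Shannon entropy is H(X) = -Σ p(x) log p(x).

For P = (1/3, 1/6, 1/6, 1/6, 1/6):
H = -1/3 × log_10(1/3) -1/6 × log_10(1/6) -1/6 × log_10(1/6) -1/6 × log_10(1/6) -1/6 × log_10(1/6)
H = 0.6778 dits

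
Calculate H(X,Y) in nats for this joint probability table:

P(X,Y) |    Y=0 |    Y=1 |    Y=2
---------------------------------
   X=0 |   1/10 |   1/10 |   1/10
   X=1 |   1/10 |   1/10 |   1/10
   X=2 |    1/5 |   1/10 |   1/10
2.1640 nats

Joint entropy is H(X,Y) = -Σ_{x,y} p(x,y) log p(x,y).

Summing over all non-zero entries:
H(X,Y) = -[1/10·log_e(1/10) + 1/10·log_e(1/10) + 1/10·log_e(1/10) + 1/10·log_e(1/10) + 1/10·log_e(1/10) + 1/10·log_e(1/10) + 1/5·log_e(1/5) + 1/10·log_e(1/10) + 1/10·log_e(1/10)]
H(X,Y) = 2.1640 nats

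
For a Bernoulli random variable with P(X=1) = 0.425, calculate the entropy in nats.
0.6819 nats

The binary entropy function is:
H(p) = -p log(p) - (1-p) log(1-p)

H(0.425) = -0.425 × log_e(0.425) - 0.575 × log_e(0.575)
H(0.425) = 0.6819 nats

Note: Binary entropy is maximized at p=0.5 (H=1 bit) and minimized at p=0 or p=1 (H=0).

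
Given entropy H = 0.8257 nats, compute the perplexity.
2.2835

Perplexity is e^H (or exp(H) for natural log).

H = 0.8257 nats
Perplexity = e^0.8257 = 2.2835

Interpretation: The model's uncertainty is equivalent to choosing uniformly among 2.3 options.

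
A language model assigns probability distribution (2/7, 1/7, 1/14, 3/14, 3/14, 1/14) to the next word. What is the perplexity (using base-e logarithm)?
5.3288

Perplexity is e^H (or exp(H) for natural log).

First, H = -Σ p log p = 1.6731 nats
Perplexity = e^1.6731 = 5.3288

Interpretation: The model's uncertainty is equivalent to choosing uniformly among 5.3 options.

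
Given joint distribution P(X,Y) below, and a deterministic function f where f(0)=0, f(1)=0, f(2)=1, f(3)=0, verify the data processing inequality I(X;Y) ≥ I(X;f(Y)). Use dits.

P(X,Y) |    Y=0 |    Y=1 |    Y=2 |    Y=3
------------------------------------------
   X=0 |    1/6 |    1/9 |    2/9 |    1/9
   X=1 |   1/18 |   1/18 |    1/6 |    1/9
I(X;Y) = 0.0076, I(X;f(Y)) = 0.0009, inequality holds: 0.0076 ≥ 0.0009

Data Processing Inequality: For any Markov chain X → Y → Z, we have I(X;Y) ≥ I(X;Z).

Here Z = f(Y) is a deterministic function of Y, forming X → Y → Z.

Original I(X;Y) = 0.0076 dits

After applying f:
P(X,Z) where Z=f(Y):
- P(X,Z=0) = P(X,Y=0) + P(X,Y=1) + P(X,Y=3)
- P(X,Z=1) = P(X,Y=2)

I(X;Z) = I(X;f(Y)) = 0.0009 dits

Verification: 0.0076 ≥ 0.0009 ✓

Information cannot be created by processing; the function f can only lose information about X.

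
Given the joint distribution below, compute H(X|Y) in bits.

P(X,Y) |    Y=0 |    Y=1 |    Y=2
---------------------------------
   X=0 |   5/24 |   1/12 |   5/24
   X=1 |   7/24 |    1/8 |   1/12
0.9440 bits

Using the chain rule: H(X|Y) = H(X,Y) - H(Y)

First, compute H(X,Y) = 2.4339 bits

Marginal P(Y) = (1/2, 5/24, 7/24)
H(Y) = 1.4899 bits

H(X|Y) = H(X,Y) - H(Y) = 2.4339 - 1.4899 = 0.9440 bits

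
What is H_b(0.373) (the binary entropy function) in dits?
0.2869 dits

The binary entropy function is:
H(p) = -p log(p) - (1-p) log(1-p)

H(0.373) = -0.373 × log_10(0.373) - 0.627 × log_10(0.627)
H(0.373) = 0.2869 dits

Note: Binary entropy is maximized at p=0.5 (H=1 bit) and minimized at p=0 or p=1 (H=0).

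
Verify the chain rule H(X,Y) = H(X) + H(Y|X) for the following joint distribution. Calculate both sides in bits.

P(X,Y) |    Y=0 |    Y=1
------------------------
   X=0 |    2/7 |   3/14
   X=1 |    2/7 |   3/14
H(X,Y) = 1.9852, H(X) = 1.0000, H(Y|X) = 0.9852 (all in bits)

Chain rule: H(X,Y) = H(X) + H(Y|X)

Left side — joint entropy directly:
H(X,Y) = -Σ p(x,y) log p(x,y) = 1.9852 bits

Right side — compute H(Y|X) from the conditional distributions:
P(X) = (1/2, 1/2), so H(X) = 1.0000 bits
H(Y|X) = Σ_x P(X=x) · H(Y|X=x):
  P(Y|X=0) = (4/7, 3/7), H(Y|X=0) = 0.9852, weight P(X=0) = 1/2
  P(Y|X=1) = (4/7, 3/7), H(Y|X=1) = 0.9852, weight P(X=1) = 1/2
H(Y|X) = 0.9852 bits

H(X) + H(Y|X) = 1.0000 + 0.9852 = 1.9852 bits

Both sides equal 1.9852 bits. ✓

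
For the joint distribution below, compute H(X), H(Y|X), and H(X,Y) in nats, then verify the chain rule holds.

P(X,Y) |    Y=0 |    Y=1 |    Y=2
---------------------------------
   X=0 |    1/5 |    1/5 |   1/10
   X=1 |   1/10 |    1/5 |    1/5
H(X,Y) = 1.7481, H(X) = 0.6931, H(Y|X) = 1.0549 (all in nats)

Chain rule: H(X,Y) = H(X) + H(Y|X)

Left side — joint entropy directly:
H(X,Y) = -Σ p(x,y) log p(x,y) = 1.7481 nats

Right side — compute H(Y|X) from the conditional distributions:
P(X) = (1/2, 1/2), so H(X) = 0.6931 nats
H(Y|X) = Σ_x P(X=x) · H(Y|X=x):
  P(Y|X=0) = (2/5, 2/5, 1/5), H(Y|X=0) = 1.0549, weight P(X=0) = 1/2
  P(Y|X=1) = (1/5, 2/5, 2/5), H(Y|X=1) = 1.0549, weight P(X=1) = 1/2
H(Y|X) = 1.0549 nats

H(X) + H(Y|X) = 0.6931 + 1.0549 = 1.7481 nats

Both sides equal 1.7481 nats. ✓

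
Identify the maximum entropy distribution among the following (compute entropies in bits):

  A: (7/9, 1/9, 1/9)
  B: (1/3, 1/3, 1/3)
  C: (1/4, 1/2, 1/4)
B

For a discrete distribution over n outcomes, entropy is maximized by the uniform distribution.

Computing entropies:
H(A) = 0.9864 bits
H(B) = 1.5850 bits
H(C) = 1.5000 bits

The uniform distribution (where all probabilities equal 1/3) achieves the maximum entropy of log_2(3) = 1.5850 bits.

Distribution B has the highest entropy.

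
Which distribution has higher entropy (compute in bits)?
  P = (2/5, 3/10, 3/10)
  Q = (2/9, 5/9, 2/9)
P

Computing entropies in bits:
H(P) = 1.5710
H(Q) = 1.4355

Distribution P has higher entropy.

Intuition: The distribution closer to uniform (more spread out) has higher entropy.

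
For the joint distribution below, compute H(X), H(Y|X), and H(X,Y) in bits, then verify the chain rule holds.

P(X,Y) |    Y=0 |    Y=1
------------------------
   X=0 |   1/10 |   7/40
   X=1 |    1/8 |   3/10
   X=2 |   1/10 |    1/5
H(X,Y) = 2.4649, H(X) = 1.5579, H(Y|X) = 0.9070 (all in bits)

Chain rule: H(X,Y) = H(X) + H(Y|X)

Left side — joint entropy directly:
H(X,Y) = -Σ p(x,y) log p(x,y) = 2.4649 bits

Right side — compute H(Y|X) from the conditional distributions:
P(X) = (11/40, 17/40, 3/10), so H(X) = 1.5579 bits
H(Y|X) = Σ_x P(X=x) · H(Y|X=x):
  P(Y|X=0) = (4/11, 7/11), H(Y|X=0) = 0.9457, weight P(X=0) = 11/40
  P(Y|X=1) = (5/17, 12/17), H(Y|X=1) = 0.8740, weight P(X=1) = 17/40
  P(Y|X=2) = (1/3, 2/3), H(Y|X=2) = 0.9183, weight P(X=2) = 3/10
H(Y|X) = 0.9070 bits

H(X) + H(Y|X) = 1.5579 + 0.9070 = 2.4649 bits

Both sides equal 2.4649 bits. ✓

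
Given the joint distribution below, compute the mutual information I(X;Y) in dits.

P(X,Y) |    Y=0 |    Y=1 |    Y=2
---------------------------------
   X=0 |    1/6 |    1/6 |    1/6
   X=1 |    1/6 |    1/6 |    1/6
0.0000 dits

Mutual information: I(X;Y) = H(X) + H(Y) - H(X,Y)

Marginals:
P(X) = (1/2, 1/2), H(X) = 0.3010 dits
P(Y) = (1/3, 1/3, 1/3), H(Y) = 0.4771 dits

Joint entropy: H(X,Y) = 0.7782 dits

I(X;Y) = 0.3010 + 0.4771 - 0.7782 = 0.0000 dits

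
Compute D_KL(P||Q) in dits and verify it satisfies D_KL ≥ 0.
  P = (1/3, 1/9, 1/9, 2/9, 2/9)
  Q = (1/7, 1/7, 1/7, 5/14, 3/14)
0.0561 dits

KL divergence satisfies the Gibbs inequality: D_KL(P||Q) ≥ 0 for all distributions P, Q.

D_KL(P||Q) = Σ p(x) log(p(x)/q(x))
Term by term:
  x=0: 1/3 × log_10[(1/3)/(1/7)] = 0.1227
  x=1: 1/9 × log_10[(1/9)/(1/7)] = -0.0121
  x=2: 1/9 × log_10[(1/9)/(1/7)] = -0.0121
  x=3: 2/9 × log_10[(2/9)/(5/14)] = -0.0458
  x=4: 2/9 × log_10[(2/9)/(3/14)] = 0.0035
D_KL(P||Q) = 0.0561 dits

D_KL(P||Q) = 0.0561 ≥ 0 ✓

This non-negativity is a fundamental property: relative entropy cannot be negative because it measures how different Q is from P.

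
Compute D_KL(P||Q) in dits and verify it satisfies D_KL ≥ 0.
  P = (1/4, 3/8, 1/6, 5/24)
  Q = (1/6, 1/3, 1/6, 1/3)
0.0207 dits

KL divergence satisfies the Gibbs inequality: D_KL(P||Q) ≥ 0 for all distributions P, Q.

D_KL(P||Q) = Σ p(x) log(p(x)/q(x))
Term by term:
  x=0: 1/4 × log_10[(1/4)/(1/6)] = 0.0440
  x=1: 3/8 × log_10[(3/8)/(1/3)] = 0.0192
  x=2: 1/6 × log_10[(1/6)/(1/6)] = 0.0000
  x=3: 5/24 × log_10[(5/24)/(1/3)] = -0.0425
D_KL(P||Q) = 0.0207 dits

D_KL(P||Q) = 0.0207 ≥ 0 ✓

This non-negativity is a fundamental property: relative entropy cannot be negative because it measures how different Q is from P.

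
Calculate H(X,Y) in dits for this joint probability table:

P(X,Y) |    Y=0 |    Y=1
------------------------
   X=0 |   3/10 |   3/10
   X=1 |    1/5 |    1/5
0.5933 dits

Joint entropy is H(X,Y) = -Σ_{x,y} p(x,y) log p(x,y).

Summing over all non-zero entries:
H(X,Y) = -[3/10·log_10(3/10) + 3/10·log_10(3/10) + 1/5·log_10(1/5) + 1/5·log_10(1/5)]
H(X,Y) = 0.5933 dits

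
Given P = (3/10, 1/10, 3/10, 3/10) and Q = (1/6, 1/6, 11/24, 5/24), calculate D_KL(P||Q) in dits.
0.0467 dits

KL divergence: D_KL(P||Q) = Σ p(x) log(p(x)/q(x))

Computing term by term:
  x=0: 3/10 × log_10[(3/10)/(1/6)] = 3/10 × 0.2553 = 0.0766
  x=1: 1/10 × log_10[(1/10)/(1/6)] = 1/10 × -0.2218 = -0.0222
  x=2: 3/10 × log_10[(3/10)/(11/24)] = 3/10 × -0.1841 = -0.0552
  x=3: 3/10 × log_10[(3/10)/(5/24)] = 3/10 × 0.1584 = 0.0475

D_KL(P||Q) = 0.0467 dits

Note: KL divergence is always non-negative and equals 0 iff P = Q.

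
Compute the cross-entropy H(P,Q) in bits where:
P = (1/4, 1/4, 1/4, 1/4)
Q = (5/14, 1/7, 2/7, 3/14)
2.0806 bits

Cross-entropy: H(P,Q) = -Σ p(x) log q(x)

Alternatively: H(P,Q) = H(P) + D_KL(P||Q)
H(P) = 2.0000 bits
D_KL(P||Q) = 0.0806 bits

H(P,Q) = 2.0000 + 0.0806 = 2.0806 bits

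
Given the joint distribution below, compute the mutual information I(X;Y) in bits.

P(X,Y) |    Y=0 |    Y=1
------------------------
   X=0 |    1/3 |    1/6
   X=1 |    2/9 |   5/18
0.0364 bits

Mutual information: I(X;Y) = H(X) + H(Y) - H(X,Y)

Marginals:
P(X) = (1/2, 1/2), H(X) = 1.0000 bits
P(Y) = (5/9, 4/9), H(Y) = 0.9911 bits

Joint entropy: H(X,Y) = 1.9547 bits

I(X;Y) = 1.0000 + 0.9911 - 1.9547 = 0.0364 bits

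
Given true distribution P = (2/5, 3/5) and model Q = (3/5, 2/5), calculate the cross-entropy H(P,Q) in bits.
1.0879 bits

Cross-entropy: H(P,Q) = -Σ p(x) log q(x)

Alternatively: H(P,Q) = H(P) + D_KL(P||Q)
H(P) = 0.9710 bits
D_KL(P||Q) = 0.1170 bits

H(P,Q) = 0.9710 + 0.1170 = 1.0879 bits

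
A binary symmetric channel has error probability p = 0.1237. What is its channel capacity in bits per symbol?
0.4601 bits

For a binary symmetric channel (BSC) with error probability p:
Capacity C = 1 - H(p) bits per symbol

where H(p) = -p log₂(p) - (1-p) log₂(1-p) is the binary entropy function.

H(0.1237) = 0.5399 bits
C = 1 - 0.5399 = 0.4601 bits per symbol

This means we can reliably transmit up to 0.4601 bits of information per channel use.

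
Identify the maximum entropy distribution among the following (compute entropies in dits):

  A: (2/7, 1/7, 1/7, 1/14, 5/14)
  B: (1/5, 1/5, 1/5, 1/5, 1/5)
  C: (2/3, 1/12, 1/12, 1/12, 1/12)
B

For a discrete distribution over n outcomes, entropy is maximized by the uniform distribution.

Computing entropies:
H(A) = 0.6385 dits
H(B) = 0.6990 dits
H(C) = 0.4771 dits

The uniform distribution (where all probabilities equal 1/5) achieves the maximum entropy of log_10(5) = 0.6990 dits.

Distribution B has the highest entropy.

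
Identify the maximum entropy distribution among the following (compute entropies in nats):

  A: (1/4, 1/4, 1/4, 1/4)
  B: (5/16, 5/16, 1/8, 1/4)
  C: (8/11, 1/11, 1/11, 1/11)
A

For a discrete distribution over n outcomes, entropy is maximized by the uniform distribution.

Computing entropies:
H(A) = 1.3863 nats
H(B) = 1.3335 nats
H(C) = 0.8856 nats

The uniform distribution (where all probabilities equal 1/4) achieves the maximum entropy of log_e(4) = 1.3863 nats.

Distribution A has the highest entropy.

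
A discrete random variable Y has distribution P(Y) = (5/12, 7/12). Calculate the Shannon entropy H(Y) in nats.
0.6792 nats

Shannon entropy is H(X) = -Σ p(x) log p(x).

For P = (5/12, 7/12):
H = -5/12 × log_e(5/12) -7/12 × log_e(7/12)
H = 0.6792 nats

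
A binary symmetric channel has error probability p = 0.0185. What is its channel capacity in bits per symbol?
0.8671 bits

For a binary symmetric channel (BSC) with error probability p:
Capacity C = 1 - H(p) bits per symbol

where H(p) = -p log₂(p) - (1-p) log₂(1-p) is the binary entropy function.

H(0.0185) = 0.1329 bits
C = 1 - 0.1329 = 0.8671 bits per symbol

This means we can reliably transmit up to 0.8671 bits of information per channel use.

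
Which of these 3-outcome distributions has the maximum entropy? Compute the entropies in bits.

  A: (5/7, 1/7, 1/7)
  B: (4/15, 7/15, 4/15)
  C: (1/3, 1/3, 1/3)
C

For a discrete distribution over n outcomes, entropy is maximized by the uniform distribution.

Computing entropies:
H(A) = 1.1488 bits
H(B) = 1.5301 bits
H(C) = 1.5850 bits

The uniform distribution (where all probabilities equal 1/3) achieves the maximum entropy of log_2(3) = 1.5850 bits.

Distribution C has the highest entropy.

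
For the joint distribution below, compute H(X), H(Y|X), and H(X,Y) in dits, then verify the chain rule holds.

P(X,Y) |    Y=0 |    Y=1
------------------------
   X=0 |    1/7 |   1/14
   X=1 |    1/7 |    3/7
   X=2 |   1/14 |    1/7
H(X,Y) = 0.6836, H(X) = 0.4256, H(Y|X) = 0.2580 (all in dits)

Chain rule: H(X,Y) = H(X) + H(Y|X)

Left side — joint entropy directly:
H(X,Y) = -Σ p(x,y) log p(x,y) = 0.6836 dits

Right side — compute H(Y|X) from the conditional distributions:
P(X) = (3/14, 4/7, 3/14), so H(X) = 0.4256 dits
H(Y|X) = Σ_x P(X=x) · H(Y|X=x):
  P(Y|X=0) = (2/3, 1/3), H(Y|X=0) = 0.2764, weight P(X=0) = 3/14
  P(Y|X=1) = (1/4, 3/4), H(Y|X=1) = 0.2442, weight P(X=1) = 4/7
  P(Y|X=2) = (1/3, 2/3), H(Y|X=2) = 0.2764, weight P(X=2) = 3/14
H(Y|X) = 0.2580 dits

H(X) + H(Y|X) = 0.4256 + 0.2580 = 0.6836 dits

Both sides equal 0.6836 dits. ✓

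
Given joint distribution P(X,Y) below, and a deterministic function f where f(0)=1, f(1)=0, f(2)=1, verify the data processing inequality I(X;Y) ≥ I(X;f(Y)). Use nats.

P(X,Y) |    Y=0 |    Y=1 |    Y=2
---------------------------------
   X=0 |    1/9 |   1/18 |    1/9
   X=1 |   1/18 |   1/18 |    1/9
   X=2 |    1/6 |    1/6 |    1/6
I(X;Y) = 0.0159, I(X;f(Y)) = 0.0086, inequality holds: 0.0159 ≥ 0.0086

Data Processing Inequality: For any Markov chain X → Y → Z, we have I(X;Y) ≥ I(X;Z).

Here Z = f(Y) is a deterministic function of Y, forming X → Y → Z.

Original I(X;Y) = 0.0159 nats

After applying f:
P(X,Z) where Z=f(Y):
- P(X,Z=0) = P(X,Y=1)
- P(X,Z=1) = P(X,Y=0) + P(X,Y=2)

I(X;Z) = I(X;f(Y)) = 0.0086 nats

Verification: 0.0159 ≥ 0.0086 ✓

Information cannot be created by processing; the function f can only lose information about X.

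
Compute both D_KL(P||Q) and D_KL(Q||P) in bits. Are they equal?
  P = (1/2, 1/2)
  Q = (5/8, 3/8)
D_KL(P||Q) = 0.0466, D_KL(Q||P) = 0.0456

KL divergence is not symmetric: D_KL(P||Q) ≠ D_KL(Q||P) in general.

D_KL(P||Q) = 0.0466 bits
D_KL(Q||P) = 0.0456 bits

No, they are not equal!

This asymmetry is why KL divergence is not a true distance metric.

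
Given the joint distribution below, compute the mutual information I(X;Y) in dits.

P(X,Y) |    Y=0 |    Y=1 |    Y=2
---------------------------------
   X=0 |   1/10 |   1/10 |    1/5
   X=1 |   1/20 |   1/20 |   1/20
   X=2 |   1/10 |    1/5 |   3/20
0.0098 dits

Mutual information: I(X;Y) = H(X) + H(Y) - H(X,Y)

Marginals:
P(X) = (2/5, 3/20, 9/20), H(X) = 0.4388 dits
P(Y) = (1/4, 7/20, 2/5), H(Y) = 0.4693 dits

Joint entropy: H(X,Y) = 0.8983 dits

I(X;Y) = 0.4388 + 0.4693 - 0.8983 = 0.0098 dits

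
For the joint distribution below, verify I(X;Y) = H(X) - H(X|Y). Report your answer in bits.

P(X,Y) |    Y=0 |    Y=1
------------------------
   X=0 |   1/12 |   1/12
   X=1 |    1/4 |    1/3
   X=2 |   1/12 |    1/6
I(X;Y) = 0.0089 bits

Mutual information has multiple equivalent forms:
- I(X;Y) = H(X) - H(X|Y)
- I(X;Y) = H(Y) - H(Y|X)
- I(X;Y) = H(X) + H(Y) - H(X,Y)

Computing all quantities:
H(X) = 1.3844, H(Y) = 0.9799, H(X,Y) = 2.3554
H(X|Y) = 1.3755, H(Y|X) = 0.9710

Verification:
H(X) - H(X|Y) = 1.3844 - 1.3755 = 0.0089
H(Y) - H(Y|X) = 0.9799 - 0.9710 = 0.0089
H(X) + H(Y) - H(X,Y) = 1.3844 + 0.9799 - 2.3554 = 0.0089

All forms give I(X;Y) = 0.0089 bits. ✓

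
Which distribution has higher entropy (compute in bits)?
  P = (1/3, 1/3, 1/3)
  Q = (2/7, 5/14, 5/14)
P

Computing entropies in bits:
H(P) = 1.5850
H(Q) = 1.5774

Distribution P has higher entropy.

Intuition: The distribution closer to uniform (more spread out) has higher entropy.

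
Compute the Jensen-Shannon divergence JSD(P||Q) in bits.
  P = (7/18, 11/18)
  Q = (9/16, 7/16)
0.0219 bits

Jensen-Shannon divergence is:
JSD(P||Q) = 0.5 × D_KL(P||M) + 0.5 × D_KL(Q||M)
where M = 0.5 × (P + Q) is the mixture distribution.

M = 0.5 × (7/18, 11/18) + 0.5 × (9/16, 7/16) = (0.475694, 0.524306)

D_KL(P||M) = 0.0220 bits
D_KL(Q||M) = 0.0218 bits

JSD(P||Q) = 0.5 × 0.0220 + 0.5 × 0.0218 = 0.0219 bits

Unlike KL divergence, JSD is symmetric and bounded: 0 ≤ JSD ≤ log(2).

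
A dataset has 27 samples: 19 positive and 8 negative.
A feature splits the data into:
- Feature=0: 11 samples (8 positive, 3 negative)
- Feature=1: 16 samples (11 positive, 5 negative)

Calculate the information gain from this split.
0.0013 bits

Information Gain = H(Y) - H(Y|Feature)

Before split:
P(positive) = 19/27 = 0.7037
H(Y) = 0.8767 bits

After split:
Feature=0: H = 0.8454 bits (weight = 11/27)
Feature=1: H = 0.8960 bits (weight = 16/27)
H(Y|Feature) = (11/27)×0.8454 + (16/27)×0.8960 = 0.8754 bits

Information Gain = 0.8767 - 0.8754 = 0.0013 bits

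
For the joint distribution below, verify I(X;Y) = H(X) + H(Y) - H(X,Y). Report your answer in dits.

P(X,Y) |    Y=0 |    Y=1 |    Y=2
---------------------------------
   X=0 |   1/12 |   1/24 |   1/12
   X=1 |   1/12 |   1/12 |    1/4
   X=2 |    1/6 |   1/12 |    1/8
I(X;Y) = 0.0161 dits

Mutual information has multiple equivalent forms:
- I(X;Y) = H(X) - H(X|Y)
- I(X;Y) = H(Y) - H(Y|X)
- I(X;Y) = H(X) + H(Y) - H(X,Y)

Computing all quantities:
H(X) = 0.4601, H(Y) = 0.4563, H(X,Y) = 0.9003
H(X|Y) = 0.4440, H(Y|X) = 0.4402

Verification:
H(X) - H(X|Y) = 0.4601 - 0.4440 = 0.0161
H(Y) - H(Y|X) = 0.4563 - 0.4402 = 0.0161
H(X) + H(Y) - H(X,Y) = 0.4601 + 0.4563 - 0.9003 = 0.0161

All forms give I(X;Y) = 0.0161 dits. ✓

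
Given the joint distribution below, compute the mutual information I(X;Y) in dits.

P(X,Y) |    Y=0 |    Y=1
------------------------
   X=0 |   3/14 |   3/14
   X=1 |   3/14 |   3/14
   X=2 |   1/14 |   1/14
0.0000 dits

Mutual information: I(X;Y) = H(X) + H(Y) - H(X,Y)

Marginals:
P(X) = (3/7, 3/7, 1/7), H(X) = 0.4361 dits
P(Y) = (1/2, 1/2), H(Y) = 0.3010 dits

Joint entropy: H(X,Y) = 0.7372 dits

I(X;Y) = 0.4361 + 0.3010 - 0.7372 = 0.0000 dits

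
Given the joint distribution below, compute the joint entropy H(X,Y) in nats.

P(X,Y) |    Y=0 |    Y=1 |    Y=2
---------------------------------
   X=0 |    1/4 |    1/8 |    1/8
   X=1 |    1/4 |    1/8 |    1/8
1.7329 nats

Joint entropy is H(X,Y) = -Σ_{x,y} p(x,y) log p(x,y).

Summing over all non-zero entries:
H(X,Y) = -[1/4·log_e(1/4) + 1/8·log_e(1/8) + 1/8·log_e(1/8) + 1/4·log_e(1/4) + 1/8·log_e(1/8) + 1/8·log_e(1/8)]
H(X,Y) = 1.7329 nats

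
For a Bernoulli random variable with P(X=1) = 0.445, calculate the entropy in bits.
0.9913 bits

The binary entropy function is:
H(p) = -p log(p) - (1-p) log(1-p)

H(0.445) = -0.445 × log_2(0.445) - 0.555 × log_2(0.555)
H(0.445) = 0.9913 bits

Note: Binary entropy is maximized at p=0.5 (H=1 bit) and minimized at p=0 or p=1 (H=0).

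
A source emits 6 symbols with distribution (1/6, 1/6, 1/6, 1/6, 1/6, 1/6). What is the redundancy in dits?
0.0000 dits

Redundancy measures how far a source is from maximum entropy:
R = H_max - H(X)

Maximum entropy for 6 symbols: H_max = log_10(6) = 0.7782 dits
Actual entropy: H(X) = 0.7782 dits
Redundancy: R = 0.7782 - 0.7782 = 0.0000 dits

This redundancy represents potential for compression: the source could be compressed by 0.0000 dits per symbol.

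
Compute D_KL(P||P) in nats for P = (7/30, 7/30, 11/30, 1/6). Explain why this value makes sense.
0.0000 nats

KL divergence satisfies the Gibbs inequality: D_KL(P||Q) ≥ 0 for all distributions P, Q.

D_KL(P||Q) = Σ p(x) log(p(x)/q(x))
Each term is p(x) × log_e(p(x)/p(x)) = p(x) × log_e(1) = 0, so the sum is 0.
D_KL(P||Q) = 0.0000 nats

When P = Q, the KL divergence is exactly 0, as there is no 'divergence' between identical distributions.

This non-negativity is a fundamental property: relative entropy cannot be negative because it measures how different Q is from P.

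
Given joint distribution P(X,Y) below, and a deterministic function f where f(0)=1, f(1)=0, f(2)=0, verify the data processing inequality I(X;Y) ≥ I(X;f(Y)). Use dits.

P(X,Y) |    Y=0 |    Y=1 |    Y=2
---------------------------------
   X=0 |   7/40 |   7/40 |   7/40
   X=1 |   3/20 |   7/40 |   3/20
I(X;Y) = 0.0003, I(X;f(Y)) = 0.0001, inequality holds: 0.0003 ≥ 0.0001

Data Processing Inequality: For any Markov chain X → Y → Z, we have I(X;Y) ≥ I(X;Z).

Here Z = f(Y) is a deterministic function of Y, forming X → Y → Z.

Original I(X;Y) = 0.0003 dits

After applying f:
P(X,Z) where Z=f(Y):
- P(X,Z=0) = P(X,Y=1) + P(X,Y=2)
- P(X,Z=1) = P(X,Y=0)

I(X;Z) = I(X;f(Y)) = 0.0001 dits

Verification: 0.0003 ≥ 0.0001 ✓

Information cannot be created by processing; the function f can only lose information about X.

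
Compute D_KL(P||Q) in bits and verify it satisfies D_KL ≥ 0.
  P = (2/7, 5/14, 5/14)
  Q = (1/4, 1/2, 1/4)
0.0655 bits

KL divergence satisfies the Gibbs inequality: D_KL(P||Q) ≥ 0 for all distributions P, Q.

D_KL(P||Q) = Σ p(x) log(p(x)/q(x))
Term by term:
  x=0: 2/7 × log_2[(2/7)/(1/4)] = 0.0550
  x=1: 5/14 × log_2[(5/14)/(1/2)] = -0.1734
  x=2: 5/14 × log_2[(5/14)/(1/4)] = 0.1838
D_KL(P||Q) = 0.0655 bits

D_KL(P||Q) = 0.0655 ≥ 0 ✓

This non-negativity is a fundamental property: relative entropy cannot be negative because it measures how different Q is from P.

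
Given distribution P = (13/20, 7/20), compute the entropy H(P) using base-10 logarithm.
0.2812 dits

Shannon entropy is H(X) = -Σ p(x) log p(x).

For P = (13/20, 7/20):
H = -13/20 × log_10(13/20) -7/20 × log_10(7/20)
H = 0.2812 dits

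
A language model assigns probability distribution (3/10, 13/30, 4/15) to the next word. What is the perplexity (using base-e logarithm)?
2.9330

Perplexity is e^H (or exp(H) for natural log).

First, H = -Σ p log p = 1.0760 nats
Perplexity = e^1.0760 = 2.9330

Interpretation: The model's uncertainty is equivalent to choosing uniformly among 2.9 options.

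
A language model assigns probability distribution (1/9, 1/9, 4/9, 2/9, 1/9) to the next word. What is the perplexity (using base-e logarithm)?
4.1664

Perplexity is e^H (or exp(H) for natural log).

First, H = -Σ p log p = 1.4271 nats
Perplexity = e^1.4271 = 4.1664

Interpretation: The model's uncertainty is equivalent to choosing uniformly among 4.2 options.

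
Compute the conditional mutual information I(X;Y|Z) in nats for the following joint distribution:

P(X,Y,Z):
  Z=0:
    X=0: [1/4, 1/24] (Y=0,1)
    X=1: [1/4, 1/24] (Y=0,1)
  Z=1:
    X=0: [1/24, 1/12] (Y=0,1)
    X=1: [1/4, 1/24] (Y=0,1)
0.0553 nats

Conditional mutual information: I(X;Y|Z) = H(X|Z) + H(Y|Z) - H(X,Y|Z)

H(Z) = 0.6792
H(X,Z) = 1.3381 → H(X|Z) = 0.6589
H(Y,Z) = 1.1730 → H(Y|Z) = 0.4938
H(X,Y,Z) = 1.7765 → H(X,Y|Z) = 1.0973

I(X;Y|Z) = 0.6589 + 0.4938 - 1.0973 = 0.0553 nats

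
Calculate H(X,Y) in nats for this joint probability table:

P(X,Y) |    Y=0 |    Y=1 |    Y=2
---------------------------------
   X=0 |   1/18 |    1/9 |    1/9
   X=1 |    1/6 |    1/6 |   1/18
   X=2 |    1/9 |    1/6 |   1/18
2.1100 nats

Joint entropy is H(X,Y) = -Σ_{x,y} p(x,y) log p(x,y).

Summing over all non-zero entries:
H(X,Y) = -[1/18·log_e(1/18) + 1/9·log_e(1/9) + 1/9·log_e(1/9) + 1/6·log_e(1/6) + 1/6·log_e(1/6) + 1/18·log_e(1/18) + 1/9·log_e(1/9) + 1/6·log_e(1/6) + 1/18·log_e(1/18)]
H(X,Y) = 2.1100 nats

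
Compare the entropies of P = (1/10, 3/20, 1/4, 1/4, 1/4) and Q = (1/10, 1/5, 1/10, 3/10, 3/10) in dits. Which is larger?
P

Computing entropies in dits:
H(P) = 0.6751
H(Q) = 0.6535

Distribution P has higher entropy.

Intuition: The distribution closer to uniform (more spread out) has higher entropy.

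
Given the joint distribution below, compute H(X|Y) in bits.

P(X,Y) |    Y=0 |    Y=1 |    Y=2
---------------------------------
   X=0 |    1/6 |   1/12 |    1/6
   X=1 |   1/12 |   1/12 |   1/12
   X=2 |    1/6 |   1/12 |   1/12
1.5304 bits

Using the chain rule: H(X|Y) = H(X,Y) - H(Y)

First, compute H(X,Y) = 3.0850 bits

Marginal P(Y) = (5/12, 1/4, 1/3)
H(Y) = 1.5546 bits

H(X|Y) = H(X,Y) - H(Y) = 3.0850 - 1.5546 = 1.5304 bits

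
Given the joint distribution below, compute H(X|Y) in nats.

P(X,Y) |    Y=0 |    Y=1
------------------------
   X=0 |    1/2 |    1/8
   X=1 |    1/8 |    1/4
0.5514 nats

Using the chain rule: H(X|Y) = H(X,Y) - H(Y)

First, compute H(X,Y) = 1.2130 nats

Marginal P(Y) = (5/8, 3/8)
H(Y) = 0.6616 nats

H(X|Y) = H(X,Y) - H(Y) = 1.2130 - 0.6616 = 0.5514 nats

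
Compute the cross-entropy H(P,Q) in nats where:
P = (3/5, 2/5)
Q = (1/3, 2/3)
0.8214 nats

Cross-entropy: H(P,Q) = -Σ p(x) log q(x)

Alternatively: H(P,Q) = H(P) + D_KL(P||Q)
H(P) = 0.6730 nats
D_KL(P||Q) = 0.1483 nats

H(P,Q) = 0.6730 + 0.1483 = 0.8214 nats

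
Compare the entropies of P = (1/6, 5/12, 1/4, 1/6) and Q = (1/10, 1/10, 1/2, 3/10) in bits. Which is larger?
P

Computing entropies in bits:
H(P) = 1.8879
H(Q) = 1.6855

Distribution P has higher entropy.

Intuition: The distribution closer to uniform (more spread out) has higher entropy.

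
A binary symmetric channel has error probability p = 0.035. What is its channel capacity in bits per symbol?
0.7811 bits

For a binary symmetric channel (BSC) with error probability p:
Capacity C = 1 - H(p) bits per symbol

where H(p) = -p log₂(p) - (1-p) log₂(1-p) is the binary entropy function.

H(0.035) = 0.2189 bits
C = 1 - 0.2189 = 0.7811 bits per symbol

This means we can reliably transmit up to 0.7811 bits of information per channel use.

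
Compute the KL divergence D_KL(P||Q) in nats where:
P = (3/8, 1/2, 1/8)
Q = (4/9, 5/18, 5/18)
0.1304 nats

KL divergence: D_KL(P||Q) = Σ p(x) log(p(x)/q(x))

Computing term by term:
  x=0: 3/8 × log_e[(3/8)/(4/9)] = 3/8 × -0.1699 = -0.0637
  x=1: 1/2 × log_e[(1/2)/(5/18)] = 1/2 × 0.5878 = 0.2939
  x=2: 1/8 × log_e[(1/8)/(5/18)] = 1/8 × -0.7985 = -0.0998

D_KL(P||Q) = 0.1304 nats

Note: KL divergence is always non-negative and equals 0 iff P = Q.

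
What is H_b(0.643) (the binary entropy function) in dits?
0.2830 dits

The binary entropy function is:
H(p) = -p log(p) - (1-p) log(1-p)

H(0.643) = -0.643 × log_10(0.643) - 0.357 × log_10(0.357)
H(0.643) = 0.2830 dits

Note: Binary entropy is maximized at p=0.5 (H=1 bit) and minimized at p=0 or p=1 (H=0).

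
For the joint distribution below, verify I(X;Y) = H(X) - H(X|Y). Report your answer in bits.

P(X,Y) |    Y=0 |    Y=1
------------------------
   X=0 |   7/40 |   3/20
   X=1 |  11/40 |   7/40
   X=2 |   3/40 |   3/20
I(X;Y) = 0.0341 bits

Mutual information has multiple equivalent forms:
- I(X;Y) = H(X) - H(X|Y)
- I(X;Y) = H(Y) - H(Y|X)
- I(X;Y) = H(X) + H(Y) - H(X,Y)

Computing all quantities:
H(X) = 1.5296, H(Y) = 0.9982, H(X,Y) = 2.4936
H(X|Y) = 1.4955, H(Y|X) = 0.9641

Verification:
H(X) - H(X|Y) = 1.5296 - 1.4955 = 0.0341
H(Y) - H(Y|X) = 0.9982 - 0.9641 = 0.0341
H(X) + H(Y) - H(X,Y) = 1.5296 + 0.9982 - 2.4936 = 0.0341

All forms give I(X;Y) = 0.0341 bits. ✓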